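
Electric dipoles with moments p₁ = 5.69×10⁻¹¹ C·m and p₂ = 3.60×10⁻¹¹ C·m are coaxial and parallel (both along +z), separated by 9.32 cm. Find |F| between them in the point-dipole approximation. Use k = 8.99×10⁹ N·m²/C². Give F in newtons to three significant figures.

On-axis field of dipole 1 at distance r: E = 2kp₁/r³. Force on dipole 2 is F = p₂·dE/dr (gradient along axis).
dE/dr = −6kp₁/r⁴, so |F| = 6kp₁p₂/r⁴ (attractive for aligned moments).
F = 6(8.99×10⁹)(5.69×10⁻¹¹)(3.60×10⁻¹¹)/(0.0932)⁴ = 1.464×10⁻⁶ N.

F ≈ 1.46×10⁻⁶ N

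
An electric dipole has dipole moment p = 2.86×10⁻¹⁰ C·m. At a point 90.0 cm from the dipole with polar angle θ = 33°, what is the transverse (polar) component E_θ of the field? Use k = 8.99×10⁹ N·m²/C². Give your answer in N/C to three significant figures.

For a dipole, E_θ = (kp sinθ)/r³.
kp/r³ = (8.99×10⁹)(2.86×10⁻¹⁰)/(0.900)³ = 3.527 N/C.
E_θ = 3.527·sin33° = 1.921 N/C.

E_θ ≈ 1.92 N/C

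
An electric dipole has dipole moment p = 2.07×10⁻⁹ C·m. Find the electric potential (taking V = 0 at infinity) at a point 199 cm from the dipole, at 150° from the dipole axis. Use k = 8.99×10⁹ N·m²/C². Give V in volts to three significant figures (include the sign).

V ≈ -4.07 V

The dipole potential is V = kp cosθ / r².
V = (8.99×10⁹)(2.07×10⁻⁹)·cos150° / (1.99)² = -4.070 V.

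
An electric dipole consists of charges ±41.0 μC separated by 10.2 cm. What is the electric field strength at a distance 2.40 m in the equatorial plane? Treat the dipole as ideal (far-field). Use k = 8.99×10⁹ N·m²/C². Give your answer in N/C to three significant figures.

E ≈ 2720 N/C

Dipole moment p = qd = (4.10×10⁻⁵ C)(0.102 m) = 4.182×10⁻⁶ C·m.
On the perpendicular bisector E = kp/r³ (half the axial value at the same distance).
E = (8.99×10⁹)(4.182×10⁻⁶) / (2.40)³ = 2720 N/C.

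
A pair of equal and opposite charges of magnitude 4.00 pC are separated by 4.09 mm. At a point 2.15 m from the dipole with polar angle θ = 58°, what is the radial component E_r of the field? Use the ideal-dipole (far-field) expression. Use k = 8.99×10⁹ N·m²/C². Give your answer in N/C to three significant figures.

Dipole moment p = qd = (4.00×10⁻¹² C)(0.00409 m) = 1.636×10⁻¹⁴ C·m.
For a dipole, E_r = (2kp cosθ)/r³.
kp/r³ = (8.99×10⁹)(1.636×10⁻¹⁴)/(2.15)³ = 1.480×10⁻⁵ N/C.
E_r = 2·1.480×10⁻⁵·cos58° = 1.568×10⁻⁵ N/C.

E_r ≈ 1.57×10⁻⁵ N/C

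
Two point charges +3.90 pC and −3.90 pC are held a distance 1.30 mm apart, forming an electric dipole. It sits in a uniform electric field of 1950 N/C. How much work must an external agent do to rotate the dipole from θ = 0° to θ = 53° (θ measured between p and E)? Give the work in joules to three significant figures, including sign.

Dipole moment p = qd = (3.90×10⁻¹² C)(0.00130 m) = 5.07×10⁻¹⁵ C·m.
W_ext = ΔU = U(θ₂) − U(θ₁) = −pE cosθ₂ − (−pE cosθ₁) = pE(cosθ₁ − cosθ₂).
W = (5.07×10⁻¹⁵)(1950)·(cos0° − cos53°) = (9.886×10⁻¹²)·(+0.3982) = 3.937×10⁻¹² J.

W ≈ 3.94×10⁻¹² J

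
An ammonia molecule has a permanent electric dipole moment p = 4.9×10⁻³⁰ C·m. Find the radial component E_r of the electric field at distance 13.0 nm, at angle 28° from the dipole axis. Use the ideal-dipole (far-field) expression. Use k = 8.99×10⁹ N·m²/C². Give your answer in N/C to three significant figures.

For a dipole, E_r = (2kp cosθ)/r³.
kp/r³ = (8.99×10⁹)(4.90×10⁻³⁰)/(1.30×10⁻⁸)³ = 2.005×10⁴ N/C.
E_r = 2·2.005×10⁴·cos28° = 3.541×10⁴ N/C.

E_r ≈ 3.54×10⁴ N/C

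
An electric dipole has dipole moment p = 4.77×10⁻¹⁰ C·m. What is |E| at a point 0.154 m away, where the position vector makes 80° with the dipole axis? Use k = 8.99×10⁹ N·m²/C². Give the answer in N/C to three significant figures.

At angle θ the dipole field magnitude is E = (kp/r³)·√(1 + 3cos²θ).
kp/r³ = (8.99×10⁹)(4.77×10⁻¹⁰) / (0.154)³ = 1174 N/C.
√(1 + 3cos²80°) = √(1 + 3·0.0302) = √1.0905 ≈ 1.0443.
E ≈ 1174 × 1.044 = 1226 N/C.

E ≈ 1230 N/C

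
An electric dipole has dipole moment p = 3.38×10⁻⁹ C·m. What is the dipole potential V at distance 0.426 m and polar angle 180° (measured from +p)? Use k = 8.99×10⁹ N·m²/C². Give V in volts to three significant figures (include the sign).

V ≈ -167 V

The dipole potential is V = kp cosθ / r².
V = (8.99×10⁹)(3.38×10⁻⁹)·cos180° / (0.426)² = -167.4 V.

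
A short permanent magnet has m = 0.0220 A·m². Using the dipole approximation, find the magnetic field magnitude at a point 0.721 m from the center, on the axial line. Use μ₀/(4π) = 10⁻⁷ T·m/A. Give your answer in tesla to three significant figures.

On axis B = (μ₀/4π)·2m/r³.
B = 2·(10⁻⁷)·(0.0220) / (0.721)³ = 1.174×10⁻⁸ T.

B ≈ 1.17×10⁻⁸ T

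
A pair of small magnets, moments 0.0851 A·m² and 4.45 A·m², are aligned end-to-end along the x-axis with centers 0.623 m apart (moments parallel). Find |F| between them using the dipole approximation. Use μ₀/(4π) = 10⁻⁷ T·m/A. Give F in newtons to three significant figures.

On-axis B of dipole 1: B = (μ₀/4π)·2m₁/r³. Force on dipole 2: F = m₂·dB/dr.
dB/dr = −(μ₀/4π)·6m₁/r⁴, so |F| = (μ₀/4π)·6m₁m₂/r⁴.
F = 6(10⁻⁷)(0.0851)(4.45)/(0.623)⁴ = 1.508×10⁻⁶ N.

F ≈ 1.51×10⁻⁶ N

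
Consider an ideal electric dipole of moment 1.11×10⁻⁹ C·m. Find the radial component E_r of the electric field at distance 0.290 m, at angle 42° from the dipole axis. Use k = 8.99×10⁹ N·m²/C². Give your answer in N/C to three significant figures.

E_r ≈ 608 N/C

For a dipole, E_r = (2kp cosθ)/r³.
kp/r³ = (8.99×10⁹)(1.11×10⁻⁹)/(0.290)³ = 409.2 N/C.
E_r = 2·409.2·cos42° = 608.1 N/C.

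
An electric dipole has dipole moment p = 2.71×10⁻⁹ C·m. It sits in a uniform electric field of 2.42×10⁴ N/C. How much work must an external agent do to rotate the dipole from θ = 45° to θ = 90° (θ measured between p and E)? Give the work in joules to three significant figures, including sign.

W ≈ 4.64×10⁻⁵ J

W_ext = ΔU = U(θ₂) − U(θ₁) = −pE cosθ₂ − (−pE cosθ₁) = pE(cosθ₁ − cosθ₂).
W = (2.71×10⁻⁹)(2.42×10⁴)·(cos45° − cos90°) = (6.558×10⁻⁵)·(+0.7071) = 4.637×10⁻⁵ J.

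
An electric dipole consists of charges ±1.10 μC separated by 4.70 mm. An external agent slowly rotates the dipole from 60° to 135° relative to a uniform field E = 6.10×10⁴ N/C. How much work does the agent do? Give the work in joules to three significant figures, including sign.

W ≈ 3.81×10⁻⁴ J

Dipole moment p = qd = (1.10×10⁻⁶ C)(0.00470 m) = 5.17×10⁻⁹ C·m.
W_ext = ΔU = U(θ₂) − U(θ₁) = −pE cosθ₂ − (−pE cosθ₁) = pE(cosθ₁ − cosθ₂).
W = (5.17×10⁻⁹)(6.10×10⁴)·(cos60° − cos135°) = (3.154×10⁻⁴)·(+1.2071) = 3.807×10⁻⁴ J.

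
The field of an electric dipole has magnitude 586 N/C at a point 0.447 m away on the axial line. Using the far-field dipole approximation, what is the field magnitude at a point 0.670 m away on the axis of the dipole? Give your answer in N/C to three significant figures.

E ≈ 174 N/C

Dipole fields scale as 1/r³ in the far field; the geometry is the same at both points.
E₂ = E₁ · (r₁/r₂)³ = 586 · (0.447/0.670)³.
(r₁/r₂)³ = (0.6672)³ = 0.297.
E₂ ≈ 174.0 N/C.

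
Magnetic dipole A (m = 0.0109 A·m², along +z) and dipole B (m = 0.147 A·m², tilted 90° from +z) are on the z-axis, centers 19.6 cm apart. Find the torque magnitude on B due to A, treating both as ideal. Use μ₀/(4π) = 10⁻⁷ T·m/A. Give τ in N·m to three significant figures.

τ ≈ 4.26×10⁻⁸ N·m

Dipole B is on the axis of dipole A, so B₁ there is axial: B₁ = (μ₀/4π)·2m₁/r³ along +z.
B₁ = 2(10⁻⁷)(0.0109)/(0.196)³ = 2.895×10⁻⁷ T.
τ = m₂ B₁ sinθ.
τ = (0.147)(2.895×10⁻⁷)·sin90° = 4.256×10⁻⁸ N·m.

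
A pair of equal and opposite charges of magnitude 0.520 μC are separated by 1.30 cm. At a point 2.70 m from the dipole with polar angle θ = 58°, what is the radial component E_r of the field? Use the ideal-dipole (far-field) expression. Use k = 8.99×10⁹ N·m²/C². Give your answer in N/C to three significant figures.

Dipole moment p = qd = (5.20×10⁻⁷ C)(0.0130 m) = 6.76×10⁻⁹ C·m.
For a dipole, E_r = (2kp cosθ)/r³.
kp/r³ = (8.99×10⁹)(6.76×10⁻⁹)/(2.70)³ = 3.088 N/C.
E_r = 2·3.088·cos58° = 3.272 N/C.

E_r ≈ 3.27 N/C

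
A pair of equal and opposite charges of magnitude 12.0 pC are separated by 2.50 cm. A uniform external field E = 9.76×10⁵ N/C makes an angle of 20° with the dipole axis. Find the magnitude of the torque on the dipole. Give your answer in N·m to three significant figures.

τ ≈ 1.00×10⁻⁷ N·m

Dipole moment p = qd = (1.20×10⁻¹¹ C)(0.0250 m) = 3.00×10⁻¹³ C·m.
Torque on an electric dipole: τ = pE sinθ.
τ = (3.00×10⁻¹³)(9.76×10⁵)·sin20° = 1.001×10⁻⁷ N·m.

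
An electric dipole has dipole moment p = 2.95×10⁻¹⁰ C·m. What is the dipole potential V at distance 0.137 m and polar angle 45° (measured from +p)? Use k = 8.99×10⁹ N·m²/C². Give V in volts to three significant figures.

The dipole potential is V = kp cosθ / r².
V = (8.99×10⁹)(2.95×10⁻¹⁰)·cos45° / (0.137)² = 99.91 V.

V ≈ 99.9 V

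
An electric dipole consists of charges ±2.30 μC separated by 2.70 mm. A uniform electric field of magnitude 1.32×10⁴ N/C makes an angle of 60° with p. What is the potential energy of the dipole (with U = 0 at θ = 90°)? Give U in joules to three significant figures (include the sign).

U ≈ -4.10×10⁻⁵ J

Dipole moment p = qd = (2.30×10⁻⁶ C)(0.00270 m) = 6.21×10⁻⁹ C·m.
U = −p·E = −pE cosθ.
U = −(6.21×10⁻⁹)(1.32×10⁴)·cos60° = -4.099×10⁻⁵ J.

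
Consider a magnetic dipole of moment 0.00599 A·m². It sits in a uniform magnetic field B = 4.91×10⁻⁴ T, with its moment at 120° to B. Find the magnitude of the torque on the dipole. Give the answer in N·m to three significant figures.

Torque on a magnetic dipole: τ = mB sinθ.
τ = (0.00599)(4.91×10⁻⁴)·sin120° = 2.547×10⁻⁶ N·m.

τ ≈ 2.55×10⁻⁶ N·m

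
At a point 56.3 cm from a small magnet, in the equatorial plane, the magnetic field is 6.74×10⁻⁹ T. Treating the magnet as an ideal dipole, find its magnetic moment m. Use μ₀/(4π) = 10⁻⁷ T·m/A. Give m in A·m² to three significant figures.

In the equatorial plane B = (μ₀/4π)·m/r³, so m = Br³·4π/(μ₀).
m = (6.74×10⁻⁹)·(0.563)³ / (10⁻⁷) = 0.01203 A·m².

m ≈ 0.0120 A·m²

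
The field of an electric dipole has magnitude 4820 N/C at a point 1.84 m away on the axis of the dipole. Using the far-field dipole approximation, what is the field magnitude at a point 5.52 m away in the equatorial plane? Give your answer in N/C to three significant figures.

Dipole fields scale as 1/r³ in the far field.
The axial field is twice the equatorial field at the same r, so the geometry factor is 1/2.
E₂ = E₁ · (1/2) · (r₁/r₂)³ = 4820 · 0.5 · (1.84/5.52)³.
(r₁/r₂)³ = (0.3333)³ = 0.03704.
E₂ ≈ 89.26 N/C.

E ≈ 89.3 N/C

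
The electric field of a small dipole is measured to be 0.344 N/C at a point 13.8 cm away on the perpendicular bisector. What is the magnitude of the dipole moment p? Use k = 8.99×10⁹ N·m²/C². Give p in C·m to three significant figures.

In the equatorial plane E = kp/r³, so p = Er³/(k).
p = (0.344)·(0.138)³ / (8.99×10⁹) = 1.006×10⁻¹³ C·m.

p ≈ 1.01×10⁻¹³ C·m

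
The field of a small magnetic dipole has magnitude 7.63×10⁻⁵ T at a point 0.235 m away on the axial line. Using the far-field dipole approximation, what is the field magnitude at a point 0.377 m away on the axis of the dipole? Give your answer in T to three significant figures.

Dipole fields scale as 1/r³ in the far field; the geometry is the same at both points.
B₂ = B₁ · (r₁/r₂)³ = 7.63×10⁻⁵ · (0.235/0.377)³.
(r₁/r₂)³ = (0.6233)³ = 0.2422.
B₂ ≈ 1.848×10⁻⁵ T.

B ≈ 1.85×10⁻⁵ T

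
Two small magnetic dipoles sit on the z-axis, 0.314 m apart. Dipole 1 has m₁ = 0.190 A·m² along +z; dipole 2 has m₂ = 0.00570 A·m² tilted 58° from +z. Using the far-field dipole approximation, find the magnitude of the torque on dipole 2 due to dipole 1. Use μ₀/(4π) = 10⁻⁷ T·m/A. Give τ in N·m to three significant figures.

τ ≈ 5.93×10⁻⁹ N·m

Dipole B is on the axis of dipole A, so B₁ there is axial: B₁ = (μ₀/4π)·2m₁/r³ along +z.
B₁ = 2(10⁻⁷)(0.190)/(0.314)³ = 1.227×10⁻⁶ T.
τ = m₂ B₁ sinθ.
τ = (0.00570)(1.227×10⁻⁶)·sin58° = 5.933×10⁻⁹ N·m.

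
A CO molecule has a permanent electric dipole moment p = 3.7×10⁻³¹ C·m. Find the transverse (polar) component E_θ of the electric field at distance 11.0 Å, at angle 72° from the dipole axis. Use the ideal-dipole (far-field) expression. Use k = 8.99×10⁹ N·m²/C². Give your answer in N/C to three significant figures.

For a dipole, E_θ = (kp sinθ)/r³.
kp/r³ = (8.99×10⁹)(3.70×10⁻³¹)/(1.10×10⁻⁹)³ = 2.499×10⁶ N/C.
E_θ = 2.499×10⁶·sin72° = 2.377×10⁶ N/C.

E_θ ≈ 2.38×10⁶ N/C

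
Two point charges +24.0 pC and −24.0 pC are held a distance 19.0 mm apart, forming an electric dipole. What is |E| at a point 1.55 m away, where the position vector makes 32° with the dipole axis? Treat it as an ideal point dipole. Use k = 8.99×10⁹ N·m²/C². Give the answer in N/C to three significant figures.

E ≈ 0.00196 N/C

Dipole moment p = qd = (2.40×10⁻¹¹ C)(0.0190 m) = 4.56×10⁻¹³ C·m.
At angle θ the dipole field magnitude is E = (kp/r³)·√(1 + 3cos²θ).
kp/r³ = (8.99×10⁹)(4.56×10⁻¹³) / (1.55)³ = 0.001101 N/C.
√(1 + 3cos²32°) = √(1 + 3·0.7192) = √3.1576 ≈ 1.7770.
E ≈ 0.001101 × 1.777 = 0.001956 N/C.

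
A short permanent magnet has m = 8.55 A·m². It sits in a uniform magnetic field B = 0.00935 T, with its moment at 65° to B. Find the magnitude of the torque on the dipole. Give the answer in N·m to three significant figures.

Torque on a magnetic dipole: τ = mB sinθ.
τ = (8.55)(0.00935)·sin65° = 0.07245 N·m.

τ ≈ 0.0725 N·m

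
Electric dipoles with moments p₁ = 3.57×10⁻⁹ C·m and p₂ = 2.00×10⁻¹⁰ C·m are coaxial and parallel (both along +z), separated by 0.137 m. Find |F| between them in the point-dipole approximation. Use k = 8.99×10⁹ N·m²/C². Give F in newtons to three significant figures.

F ≈ 1.09×10⁻⁴ N

On-axis field of dipole 1 at distance r: E = 2kp₁/r³. Force on dipole 2 is F = p₂·dE/dr (gradient along axis).
dE/dr = −6kp₁/r⁴, so |F| = 6kp₁p₂/r⁴ (attractive for aligned moments).
F = 6(8.99×10⁹)(3.57×10⁻⁹)(2.00×10⁻¹⁰)/(0.137)⁴ = 1.093×10⁻⁴ N.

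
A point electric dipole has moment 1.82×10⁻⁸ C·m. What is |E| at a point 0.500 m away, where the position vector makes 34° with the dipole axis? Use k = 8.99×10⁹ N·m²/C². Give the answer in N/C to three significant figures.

E ≈ 2290 N/C

At angle θ the dipole field magnitude is E = (kp/r³)·√(1 + 3cos²θ).
kp/r³ = (8.99×10⁹)(1.82×10⁻⁸) / (0.500)³ = 1309 N/C.
√(1 + 3cos²34°) = √(1 + 3·0.6873) = √3.0619 ≈ 1.7498.
E ≈ 1309 × 1.750 = 2290 N/C.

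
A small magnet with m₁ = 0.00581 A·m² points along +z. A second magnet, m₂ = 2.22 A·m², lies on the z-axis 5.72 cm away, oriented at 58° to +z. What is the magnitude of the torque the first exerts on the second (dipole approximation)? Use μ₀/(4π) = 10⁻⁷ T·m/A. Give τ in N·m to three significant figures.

Dipole B is on the axis of dipole A, so B₁ there is axial: B₁ = (μ₀/4π)·2m₁/r³ along +z.
B₁ = 2(10⁻⁷)(0.00581)/(0.0572)³ = 6.209×10⁻⁶ T.
τ = m₂ B₁ sinθ.
τ = (2.22)(6.209×10⁻⁶)·sin58° = 1.169×10⁻⁵ N·m.

τ ≈ 1.17×10⁻⁵ N·m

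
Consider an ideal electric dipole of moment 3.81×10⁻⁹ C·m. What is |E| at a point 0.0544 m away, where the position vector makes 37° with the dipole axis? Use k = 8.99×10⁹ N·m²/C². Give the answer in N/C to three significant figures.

At angle θ the dipole field magnitude is E = (kp/r³)·√(1 + 3cos²θ).
kp/r³ = (8.99×10⁹)(3.81×10⁻⁹) / (0.0544)³ = 2.128×10⁵ N/C.
√(1 + 3cos²37°) = √(1 + 3·0.6378) = √2.9135 ≈ 1.7069.
E ≈ 2.128×10⁵ × 1.707 = 3.632×10⁵ N/C.

E ≈ 3.63×10⁵ N/C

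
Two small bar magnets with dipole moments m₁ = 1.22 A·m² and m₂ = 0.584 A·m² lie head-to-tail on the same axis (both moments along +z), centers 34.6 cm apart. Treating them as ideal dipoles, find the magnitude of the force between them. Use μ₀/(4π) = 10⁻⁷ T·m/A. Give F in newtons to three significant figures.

On-axis B of dipole 1: B = (μ₀/4π)·2m₁/r³. Force on dipole 2: F = m₂·dB/dr.
dB/dr = −(μ₀/4π)·6m₁/r⁴, so |F| = (μ₀/4π)·6m₁m₂/r⁴.
F = 6(10⁻⁷)(1.22)(0.584)/(0.346)⁴ = 2.983×10⁻⁵ N.

F ≈ 2.98×10⁻⁵ N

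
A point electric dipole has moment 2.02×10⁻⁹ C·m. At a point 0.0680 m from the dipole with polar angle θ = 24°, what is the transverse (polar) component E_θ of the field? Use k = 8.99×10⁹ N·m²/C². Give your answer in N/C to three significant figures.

For a dipole, E_θ = (kp sinθ)/r³.
kp/r³ = (8.99×10⁹)(2.02×10⁻⁹)/(0.0680)³ = 5.775×10⁴ N/C.
E_θ = 5.775×10⁴·sin24° = 2.349×10⁴ N/C.

E_θ ≈ 2.35×10⁴ N/C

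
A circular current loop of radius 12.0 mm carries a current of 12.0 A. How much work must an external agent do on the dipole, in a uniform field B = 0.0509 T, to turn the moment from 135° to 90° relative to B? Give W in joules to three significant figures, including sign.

Magnetic moment m = IA = Iπa² = (12.0)·π·(0.0120)² = 0.005429 A·m².
W_ext = ΔU = −mB cosθ₂ + mB cosθ₁ = mB(cosθ₁ − cosθ₂).
W = (0.005429)(0.0509)·(cos135° − cos90°) = (2.763×10⁻⁴)·(-0.7071) = -1.954×10⁻⁴ J.

W ≈ -1.95×10⁻⁴ J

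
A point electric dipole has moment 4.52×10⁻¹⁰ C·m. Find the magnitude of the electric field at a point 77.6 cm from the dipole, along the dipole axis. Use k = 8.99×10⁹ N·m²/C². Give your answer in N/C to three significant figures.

On the dipole axis E = 2kp/r³.
E = 2·(8.99×10⁹)(4.52×10⁻¹⁰) / (0.776)³ = 17.39 N/C.

E ≈ 17.4 N/C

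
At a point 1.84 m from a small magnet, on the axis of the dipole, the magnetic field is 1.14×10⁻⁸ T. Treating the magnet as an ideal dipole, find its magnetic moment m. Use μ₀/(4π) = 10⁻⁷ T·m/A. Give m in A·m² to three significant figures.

m ≈ 0.355 A·m²

On axis B = (μ₀/4π)·2m/r³, so m = Br³·4π/(μ₀·2).
m = (1.14×10⁻⁸)·(1.84)³ / (2·10⁻⁷) = 0.3551 A·m².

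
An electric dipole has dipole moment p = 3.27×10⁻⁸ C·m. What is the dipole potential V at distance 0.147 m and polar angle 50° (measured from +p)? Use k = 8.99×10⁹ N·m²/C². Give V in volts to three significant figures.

The dipole potential is V = kp cosθ / r².
V = (8.99×10⁹)(3.27×10⁻⁸)·cos50° / (0.147)² = 8745 V.

V ≈ 8740 V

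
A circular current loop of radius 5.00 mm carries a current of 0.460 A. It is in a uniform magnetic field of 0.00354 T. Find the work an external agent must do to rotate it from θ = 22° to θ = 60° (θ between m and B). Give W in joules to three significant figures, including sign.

Magnetic moment m = IA = Iπa² = (0.460)·π·(0.00500)² = 3.613×10⁻⁵ A·m².
W_ext = ΔU = −mB cosθ₂ + mB cosθ₁ = mB(cosθ₁ − cosθ₂).
W = (3.613×10⁻⁵)(0.00354)·(cos22° − cos60°) = (1.279×10⁻⁷)·(+0.4272) = 5.464×10⁻⁸ J.

W ≈ 5.46×10⁻⁸ J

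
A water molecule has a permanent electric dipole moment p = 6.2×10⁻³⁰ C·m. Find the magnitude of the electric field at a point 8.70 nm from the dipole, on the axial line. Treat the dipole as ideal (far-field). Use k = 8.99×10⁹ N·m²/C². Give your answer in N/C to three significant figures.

On the dipole axis E = 2kp/r³.
E = 2·(8.99×10⁹)(6.20×10⁻³⁰) / (8.70×10⁻⁹)³ = 1.693×10⁵ N/C.

E ≈ 1.69×10⁵ N/C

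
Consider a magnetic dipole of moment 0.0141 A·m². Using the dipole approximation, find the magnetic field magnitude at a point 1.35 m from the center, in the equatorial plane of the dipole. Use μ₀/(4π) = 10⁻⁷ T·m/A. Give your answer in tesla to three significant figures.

B ≈ 5.73×10⁻¹⁰ T

In the equatorial plane B = (μ₀/4π)·m/r³ (half the axial value).
B = (10⁻⁷)·(0.0141) / (1.35)³ = 5.731×10⁻¹⁰ T.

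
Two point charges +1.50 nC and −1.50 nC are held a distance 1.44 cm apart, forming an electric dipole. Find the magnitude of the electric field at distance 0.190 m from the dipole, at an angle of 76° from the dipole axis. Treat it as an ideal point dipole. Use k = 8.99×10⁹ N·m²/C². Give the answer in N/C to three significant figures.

Dipole moment p = qd = (1.50×10⁻⁹ C)(0.0144 m) = 2.16×10⁻¹¹ C·m.
At angle θ the dipole field magnitude is E = (kp/r³)·√(1 + 3cos²θ).
kp/r³ = (8.99×10⁹)(2.16×10⁻¹¹) / (0.190)³ = 28.31 N/C.
√(1 + 3cos²76°) = √(1 + 3·0.0585) = √1.1756 ≈ 1.0842.
E ≈ 28.31 × 1.084 = 30.70 N/C.

E ≈ 30.7 N/C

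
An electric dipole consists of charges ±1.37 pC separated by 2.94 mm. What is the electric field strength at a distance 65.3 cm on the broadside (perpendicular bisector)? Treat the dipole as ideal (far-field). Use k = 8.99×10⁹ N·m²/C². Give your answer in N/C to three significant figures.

Dipole moment p = qd = (1.37×10⁻¹² C)(0.00294 m) = 4.028×10⁻¹⁵ C·m.
In the equatorial plane E = kp/r³.
E = (8.99×10⁹)(4.028×10⁻¹⁵) / (0.653)³ = 1.300×10⁻⁴ N/C.

E ≈ 1.30×10⁻⁴ N/C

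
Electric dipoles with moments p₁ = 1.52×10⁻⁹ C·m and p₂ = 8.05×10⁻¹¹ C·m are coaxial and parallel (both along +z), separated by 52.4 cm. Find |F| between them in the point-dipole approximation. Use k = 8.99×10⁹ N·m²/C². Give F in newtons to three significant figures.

On-axis field of dipole 1 at distance r: E = 2kp₁/r³. Force on dipole 2 is F = p₂·dE/dr (gradient along axis).
dE/dr = −6kp₁/r⁴, so |F| = 6kp₁p₂/r⁴ (attractive for aligned moments).
F = 6(8.99×10⁹)(1.52×10⁻⁹)(8.05×10⁻¹¹)/(0.524)⁴ = 8.754×10⁻⁸ N.

F ≈ 8.75×10⁻⁸ N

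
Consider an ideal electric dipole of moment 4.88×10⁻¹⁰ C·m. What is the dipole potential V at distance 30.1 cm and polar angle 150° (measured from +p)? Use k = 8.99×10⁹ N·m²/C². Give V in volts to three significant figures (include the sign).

V ≈ -41.9 V

The dipole potential is V = kp cosθ / r².
V = (8.99×10⁹)(4.88×10⁻¹⁰)·cos150° / (0.301)² = -41.94 V.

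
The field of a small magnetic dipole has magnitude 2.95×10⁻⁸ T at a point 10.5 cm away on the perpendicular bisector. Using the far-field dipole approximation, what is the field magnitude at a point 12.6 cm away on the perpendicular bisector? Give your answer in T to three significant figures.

Dipole fields scale as 1/r³ in the far field; the geometry is the same at both points.
B₂ = B₁ · (r₁/r₂)³ = 2.95×10⁻⁸ · (10.5/12.6)³.
(r₁/r₂)³ = (0.8333)³ = 0.5787.
B₂ ≈ 1.707×10⁻⁸ T.

B ≈ 1.71×10⁻⁸ T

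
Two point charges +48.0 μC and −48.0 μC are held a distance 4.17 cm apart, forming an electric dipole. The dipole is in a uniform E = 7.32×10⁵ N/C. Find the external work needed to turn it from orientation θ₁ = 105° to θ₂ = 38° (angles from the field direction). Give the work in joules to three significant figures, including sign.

Dipole moment p = qd = (4.80×10⁻⁵ C)(0.0417 m) = 2.002×10⁻⁶ C·m.
W_ext = ΔU = U(θ₂) − U(θ₁) = −pE cosθ₂ − (−pE cosθ₁) = pE(cosθ₁ − cosθ₂).
W = (2.002×10⁻⁶)(7.32×10⁵)·(cos105° − cos38°) = (1.465)·(-1.0468) = -1.534 J.

W ≈ -1.53 J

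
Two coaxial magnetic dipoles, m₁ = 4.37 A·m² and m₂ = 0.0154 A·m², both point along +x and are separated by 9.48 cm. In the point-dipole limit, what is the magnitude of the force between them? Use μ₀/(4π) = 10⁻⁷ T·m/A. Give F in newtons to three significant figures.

On-axis B of dipole 1: B = (μ₀/4π)·2m₁/r³. Force on dipole 2: F = m₂·dB/dr.
dB/dr = −(μ₀/4π)·6m₁/r⁴, so |F| = (μ₀/4π)·6m₁m₂/r⁴.
F = 6(10⁻⁷)(4.37)(0.0154)/(0.0948)⁴ = 4.999×10⁻⁴ N.

F ≈ 5.00×10⁻⁴ N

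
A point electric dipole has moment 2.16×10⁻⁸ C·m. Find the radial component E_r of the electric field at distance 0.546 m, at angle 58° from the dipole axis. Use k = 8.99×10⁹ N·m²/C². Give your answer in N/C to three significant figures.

E_r ≈ 1260 N/C

For a dipole, E_r = (2kp cosθ)/r³.
kp/r³ = (8.99×10⁹)(2.16×10⁻⁸)/(0.546)³ = 1193 N/C.
E_r = 2·1193·cos58° = 1264 N/C.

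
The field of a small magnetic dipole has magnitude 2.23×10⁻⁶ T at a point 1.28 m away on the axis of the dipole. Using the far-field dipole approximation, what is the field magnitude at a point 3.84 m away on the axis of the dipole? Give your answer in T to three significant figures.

Dipole fields scale as 1/r³ in the far field; the geometry is the same at both points.
B₂ = B₁ · (r₁/r₂)³ = 2.23×10⁻⁶ · (1.28/3.84)³.
(r₁/r₂)³ = (0.3333)³ = 0.03704.
B₂ ≈ 8.259×10⁻⁸ T.

B ≈ 8.26×10⁻⁸ T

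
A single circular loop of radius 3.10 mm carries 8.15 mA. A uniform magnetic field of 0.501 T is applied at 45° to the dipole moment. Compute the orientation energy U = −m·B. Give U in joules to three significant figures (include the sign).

U ≈ -8.72×10⁻⁸ J

Magnetic moment m = IA = Iπa² = (0.00815)·π·(0.00310)² = 2.461×10⁻⁷ A·m².
U = −m·B = −mB cosθ.
U = −(2.461×10⁻⁷)(0.501)·cos45° = -8.718×10⁻⁸ J.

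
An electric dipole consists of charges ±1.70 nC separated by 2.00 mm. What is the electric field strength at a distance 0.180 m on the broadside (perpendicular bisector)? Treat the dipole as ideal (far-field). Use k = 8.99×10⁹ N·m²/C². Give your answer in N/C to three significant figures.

E ≈ 5.24 N/C

Dipole moment p = qd = (1.70×10⁻⁹ C)(0.00200 m) = 3.40×10⁻¹² C·m.
On the perpendicular bisector E = kp/r³ (half the axial value at the same distance).
E = (8.99×10⁹)(3.40×10⁻¹²) / (0.180)³ = 5.241 N/C.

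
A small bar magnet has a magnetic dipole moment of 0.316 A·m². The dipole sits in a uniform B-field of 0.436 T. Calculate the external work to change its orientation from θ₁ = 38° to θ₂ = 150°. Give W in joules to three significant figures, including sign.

W_ext = ΔU = −mB cosθ₂ + mB cosθ₁ = mB(cosθ₁ − cosθ₂).
W = (0.316)(0.436)·(cos38° − cos150°) = (0.1378)·(+1.6540) = 0.2279 J.

W ≈ 0.228 J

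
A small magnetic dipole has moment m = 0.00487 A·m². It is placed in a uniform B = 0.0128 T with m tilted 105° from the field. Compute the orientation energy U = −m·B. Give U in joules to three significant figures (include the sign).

U ≈ 1.61×10⁻⁵ J

U = −m·B = −mB cosθ.
U = −(0.00487)(0.0128)·cos105° = 1.613×10⁻⁵ J.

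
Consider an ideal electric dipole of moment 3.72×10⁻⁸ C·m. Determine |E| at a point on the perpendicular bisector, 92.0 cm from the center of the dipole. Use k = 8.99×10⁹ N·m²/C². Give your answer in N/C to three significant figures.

In the equatorial plane E = kp/r³.
E = (8.99×10⁹)(3.72×10⁻⁸) / (0.920)³ = 429.5 N/C.

E ≈ 429 N/C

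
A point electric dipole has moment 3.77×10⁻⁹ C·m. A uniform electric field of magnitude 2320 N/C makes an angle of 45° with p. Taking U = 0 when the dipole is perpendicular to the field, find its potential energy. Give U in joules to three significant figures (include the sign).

U = −p·E = −pE cosθ.
U = −(3.77×10⁻⁹)(2320)·cos45° = -6.185×10⁻⁶ J.

U ≈ -6.18×10⁻⁶ J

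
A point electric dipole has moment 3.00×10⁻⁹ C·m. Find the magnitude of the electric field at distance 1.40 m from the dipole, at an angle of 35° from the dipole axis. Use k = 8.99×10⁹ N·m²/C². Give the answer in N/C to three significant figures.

E ≈ 17.1 N/C

At angle θ the dipole field magnitude is E = (kp/r³)·√(1 + 3cos²θ).
kp/r³ = (8.99×10⁹)(3.00×10⁻⁹) / (1.40)³ = 9.829 N/C.
√(1 + 3cos²35°) = √(1 + 3·0.6710) = √3.0130 ≈ 1.7358.
E ≈ 9.829 × 1.736 = 17.06 N/C.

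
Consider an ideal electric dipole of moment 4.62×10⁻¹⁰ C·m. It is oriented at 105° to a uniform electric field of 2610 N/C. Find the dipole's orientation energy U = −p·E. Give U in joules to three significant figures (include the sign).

U ≈ 3.12×10⁻⁷ J

U = −p·E = −pE cosθ.
U = −(4.62×10⁻¹⁰)(2610)·cos105° = 3.121×10⁻⁷ J.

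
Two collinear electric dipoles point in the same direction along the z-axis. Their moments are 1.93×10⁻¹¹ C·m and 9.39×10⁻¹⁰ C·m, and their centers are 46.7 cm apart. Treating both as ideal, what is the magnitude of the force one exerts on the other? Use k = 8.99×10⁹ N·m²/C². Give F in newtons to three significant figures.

F ≈ 2.06×10⁻⁸ N

On-axis field of dipole 1 at distance r: E = 2kp₁/r³. Force on dipole 2 is F = p₂·dE/dr (gradient along axis).
dE/dr = −6kp₁/r⁴, so |F| = 6kp₁p₂/r⁴ (attractive for aligned moments).
F = 6(8.99×10⁹)(1.93×10⁻¹¹)(9.39×10⁻¹⁰)/(0.467)⁴ = 2.055×10⁻⁸ N.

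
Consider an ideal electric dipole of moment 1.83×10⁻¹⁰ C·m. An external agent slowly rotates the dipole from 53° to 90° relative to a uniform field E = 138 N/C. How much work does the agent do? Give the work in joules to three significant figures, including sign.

W_ext = ΔU = U(θ₂) − U(θ₁) = −pE cosθ₂ − (−pE cosθ₁) = pE(cosθ₁ − cosθ₂).
W = (1.83×10⁻¹⁰)(138)·(cos53° − cos90°) = (2.525×10⁻⁸)·(+0.6018) = 1.520×10⁻⁸ J.

W ≈ 1.52×10⁻⁸ J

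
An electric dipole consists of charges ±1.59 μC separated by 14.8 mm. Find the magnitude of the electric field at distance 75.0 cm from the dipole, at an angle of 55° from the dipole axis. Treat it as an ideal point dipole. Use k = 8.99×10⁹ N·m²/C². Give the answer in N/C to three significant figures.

Dipole moment p = qd = (1.59×10⁻⁶ C)(0.0148 m) = 2.353×10⁻⁸ C·m.
At angle θ the dipole field magnitude is E = (kp/r³)·√(1 + 3cos²θ).
kp/r³ = (8.99×10⁹)(2.353×10⁻⁸) / (0.750)³ = 501.4 N/C.
√(1 + 3cos²55°) = √(1 + 3·0.3290) = √1.9870 ≈ 1.4096.
E ≈ 501.4 × 1.410 = 706.8 N/C.

E ≈ 707 N/C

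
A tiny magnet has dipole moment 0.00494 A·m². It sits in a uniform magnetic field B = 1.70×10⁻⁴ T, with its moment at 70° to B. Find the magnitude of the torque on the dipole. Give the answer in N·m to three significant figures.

τ ≈ 7.89×10⁻⁷ N·m

Torque on a magnetic dipole: τ = mB sinθ.
τ = (0.00494)(1.70×10⁻⁴)·sin70° = 7.892×10⁻⁷ N·m.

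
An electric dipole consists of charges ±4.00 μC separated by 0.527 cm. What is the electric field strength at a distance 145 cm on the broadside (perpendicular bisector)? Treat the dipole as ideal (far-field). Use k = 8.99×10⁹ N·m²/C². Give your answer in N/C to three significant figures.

Dipole moment p = qd = (4.00×10⁻⁶ C)(0.00527 m) = 2.108×10⁻⁸ C·m.
In the equatorial plane E = kp/r³.
E = (8.99×10⁹)(2.108×10⁻⁸) / (1.45)³ = 62.16 N/C.

E ≈ 62.2 N/C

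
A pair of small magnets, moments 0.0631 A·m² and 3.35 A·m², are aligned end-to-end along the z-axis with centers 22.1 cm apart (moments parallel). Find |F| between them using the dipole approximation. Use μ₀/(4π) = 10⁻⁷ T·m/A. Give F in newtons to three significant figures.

F ≈ 5.32×10⁻⁵ N

On-axis B of dipole 1: B = (μ₀/4π)·2m₁/r³. Force on dipole 2: F = m₂·dB/dr.
dB/dr = −(μ₀/4π)·6m₁/r⁴, so |F| = (μ₀/4π)·6m₁m₂/r⁴.
F = 6(10⁻⁷)(0.0631)(3.35)/(0.221)⁴ = 5.317×10⁻⁵ N.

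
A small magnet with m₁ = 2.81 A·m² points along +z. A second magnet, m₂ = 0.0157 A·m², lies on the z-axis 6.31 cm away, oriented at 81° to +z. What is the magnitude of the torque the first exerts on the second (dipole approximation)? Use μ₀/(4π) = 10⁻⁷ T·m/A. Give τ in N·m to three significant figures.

τ ≈ 3.47×10⁻⁵ N·m

Dipole B is on the axis of dipole A, so B₁ there is axial: B₁ = (μ₀/4π)·2m₁/r³ along +z.
B₁ = 2(10⁻⁷)(2.81)/(0.0631)³ = 0.002237 T.
τ = m₂ B₁ sinθ.
τ = (0.0157)(0.002237)·sin81° = 3.469×10⁻⁵ N·m.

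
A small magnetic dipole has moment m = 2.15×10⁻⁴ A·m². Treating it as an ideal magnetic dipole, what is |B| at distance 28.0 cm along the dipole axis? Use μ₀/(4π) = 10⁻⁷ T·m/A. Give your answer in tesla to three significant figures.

On axis B = (μ₀/4π)·2m/r³.
B = 2·(10⁻⁷)·(2.15×10⁻⁴) / (0.280)³ = 1.959×10⁻⁹ T.

B ≈ 1.96×10⁻⁹ T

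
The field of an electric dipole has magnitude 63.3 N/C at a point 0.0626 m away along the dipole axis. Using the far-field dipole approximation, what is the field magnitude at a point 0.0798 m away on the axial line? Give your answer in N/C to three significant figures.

E ≈ 30.6 N/C

Dipole fields scale as 1/r³ in the far field; the geometry is the same at both points.
E₂ = E₁ · (r₁/r₂)³ = 63.3 · (0.0626/0.0798)³.
(r₁/r₂)³ = (0.7845)³ = 0.4827.
E₂ ≈ 30.56 N/C.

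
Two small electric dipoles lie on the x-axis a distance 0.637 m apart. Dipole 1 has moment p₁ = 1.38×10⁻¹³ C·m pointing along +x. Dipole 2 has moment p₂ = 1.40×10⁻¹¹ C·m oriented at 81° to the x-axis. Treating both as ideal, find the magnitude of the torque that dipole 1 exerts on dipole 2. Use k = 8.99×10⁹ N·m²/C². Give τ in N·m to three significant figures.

The second dipole sits on the axis of the first, so the field there is axial: E₁ = 2kp₁/r³ along +x.
E₁ = 2(8.99×10⁹)(1.38×10⁻¹³)/(0.637)³ = 0.009600 N/C.
Torque on the second dipole: τ = p₂ E₁ sinθ.
τ = (1.40×10⁻¹¹)(0.009600)·sin81° = 1.327×10⁻¹³ N·m.

τ ≈ 1.33×10⁻¹³ N·m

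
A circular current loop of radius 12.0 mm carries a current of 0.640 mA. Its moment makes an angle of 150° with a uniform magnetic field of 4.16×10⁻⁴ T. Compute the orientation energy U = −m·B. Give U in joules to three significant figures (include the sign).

Magnetic moment m = IA = Iπa² = (6.40×10⁻⁴)·π·(0.0120)² = 2.895×10⁻⁷ A·m².
U = −m·B = −mB cosθ.
U = −(2.895×10⁻⁷)(4.16×10⁻⁴)·cos150° = 1.043×10⁻¹⁰ J.

U ≈ 1.04×10⁻¹⁰ J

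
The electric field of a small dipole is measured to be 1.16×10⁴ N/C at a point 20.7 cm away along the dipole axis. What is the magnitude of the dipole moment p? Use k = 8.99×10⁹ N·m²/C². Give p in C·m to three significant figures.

p ≈ 5.72×10⁻⁹ C·m

On axis E = 2kp/r³, so p = Er³/(2k).
p = (1.16×10⁴)·(0.207)³ / (2·8.99×10⁹) = 5.722×10⁻⁹ C·m.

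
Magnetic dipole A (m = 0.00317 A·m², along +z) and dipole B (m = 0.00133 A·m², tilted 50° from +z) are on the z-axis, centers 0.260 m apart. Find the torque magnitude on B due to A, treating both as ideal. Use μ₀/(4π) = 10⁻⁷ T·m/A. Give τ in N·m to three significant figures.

Dipole B is on the axis of dipole A, so B₁ there is axial: B₁ = (μ₀/4π)·2m₁/r³ along +z.
B₁ = 2(10⁻⁷)(0.00317)/(0.260)³ = 3.607×10⁻⁸ T.
τ = m₂ B₁ sinθ.
τ = (0.00133)(3.607×10⁻⁸)·sin50° = 3.675×10⁻¹¹ N·m.

τ ≈ 3.68×10⁻¹¹ N·m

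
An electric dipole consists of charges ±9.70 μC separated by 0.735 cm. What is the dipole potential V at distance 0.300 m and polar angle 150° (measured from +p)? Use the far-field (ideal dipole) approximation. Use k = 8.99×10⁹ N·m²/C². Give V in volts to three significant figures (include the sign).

V ≈ -6170 V

Dipole moment p = qd = (9.70×10⁻⁶ C)(0.00735 m) = 7.13×10⁻⁸ C·m.
The dipole potential is V = kp cosθ / r².
V = (8.99×10⁹)(7.13×10⁻⁸)·cos150° / (0.300)² = -6168 V.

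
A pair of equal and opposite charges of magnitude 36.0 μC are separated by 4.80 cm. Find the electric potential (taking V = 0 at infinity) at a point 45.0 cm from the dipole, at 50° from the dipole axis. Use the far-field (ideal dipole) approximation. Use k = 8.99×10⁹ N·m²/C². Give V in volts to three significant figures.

Dipole moment p = qd = (3.60×10⁻⁵ C)(0.0480 m) = 1.728×10⁻⁶ C·m.
The dipole potential is V = kp cosθ / r².
V = (8.99×10⁹)(1.728×10⁻⁶)·cos50° / (0.450)² = 4.931×10⁴ V.

V ≈ 4.93×10⁴ V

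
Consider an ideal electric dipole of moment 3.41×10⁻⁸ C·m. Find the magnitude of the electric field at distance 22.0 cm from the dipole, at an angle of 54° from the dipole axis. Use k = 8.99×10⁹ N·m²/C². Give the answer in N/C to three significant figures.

At angle θ the dipole field magnitude is E = (kp/r³)·√(1 + 3cos²θ).
kp/r³ = (8.99×10⁹)(3.41×10⁻⁸) / (0.220)³ = 2.879×10⁴ N/C.
√(1 + 3cos²54°) = √(1 + 3·0.3455) = √2.0365 ≈ 1.4271.
E ≈ 2.879×10⁴ × 1.427 = 4.109×10⁴ N/C.

E ≈ 4.11×10⁴ N/C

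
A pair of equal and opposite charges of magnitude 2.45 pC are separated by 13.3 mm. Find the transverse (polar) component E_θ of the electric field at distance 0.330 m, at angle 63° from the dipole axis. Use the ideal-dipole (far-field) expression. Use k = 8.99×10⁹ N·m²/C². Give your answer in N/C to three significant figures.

Dipole moment p = qd = (2.45×10⁻¹² C)(0.0133 m) = 3.259×10⁻¹⁴ C·m.
For a dipole, E_θ = (kp sinθ)/r³.
kp/r³ = (8.99×10⁹)(3.259×10⁻¹⁴)/(0.330)³ = 0.008153 N/C.
E_θ = 0.008153·sin63° = 0.007264 N/C.

E_θ ≈ 0.00726 N/C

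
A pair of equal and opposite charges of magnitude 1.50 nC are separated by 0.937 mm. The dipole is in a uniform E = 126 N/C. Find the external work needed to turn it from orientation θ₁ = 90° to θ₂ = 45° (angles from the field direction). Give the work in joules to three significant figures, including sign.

Dipole moment p = qd = (1.50×10⁻⁹ C)(9.37×10⁻⁴ m) = 1.406×10⁻¹² C·m.
W_ext = ΔU = U(θ₂) − U(θ₁) = −pE cosθ₂ − (−pE cosθ₁) = pE(cosθ₁ − cosθ₂).
W = (1.406×10⁻¹²)(126)·(cos90° − cos45°) = (1.772×10⁻¹⁰)·(-0.7071) = -1.253×10⁻¹⁰ J.

W ≈ -1.25×10⁻¹⁰ J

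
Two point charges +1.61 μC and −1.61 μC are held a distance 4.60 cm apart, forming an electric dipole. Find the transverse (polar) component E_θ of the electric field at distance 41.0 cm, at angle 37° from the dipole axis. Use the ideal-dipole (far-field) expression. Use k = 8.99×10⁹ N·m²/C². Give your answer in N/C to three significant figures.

E_θ ≈ 5810 N/C

Dipole moment p = qd = (1.61×10⁻⁶ C)(0.0460 m) = 7.406×10⁻⁸ C·m.
For a dipole, E_θ = (kp sinθ)/r³.
kp/r³ = (8.99×10⁹)(7.406×10⁻⁸)/(0.410)³ = 9660 N/C.
E_θ = 9660·sin37° = 5814 N/C.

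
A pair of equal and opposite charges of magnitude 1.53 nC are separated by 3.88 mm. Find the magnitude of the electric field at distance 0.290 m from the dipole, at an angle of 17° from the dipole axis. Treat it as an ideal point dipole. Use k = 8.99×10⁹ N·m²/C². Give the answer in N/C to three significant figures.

E ≈ 4.23 N/C

Dipole moment p = qd = (1.53×10⁻⁹ C)(0.00388 m) = 5.936×10⁻¹² C·m.
At angle θ the dipole field magnitude is E = (kp/r³)·√(1 + 3cos²θ).
kp/r³ = (8.99×10⁹)(5.936×10⁻¹²) / (0.290)³ = 2.188 N/C.
√(1 + 3cos²17°) = √(1 + 3·0.9145) = √3.7436 ≈ 1.9348.
E ≈ 2.188 × 1.935 = 4.234 N/C.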